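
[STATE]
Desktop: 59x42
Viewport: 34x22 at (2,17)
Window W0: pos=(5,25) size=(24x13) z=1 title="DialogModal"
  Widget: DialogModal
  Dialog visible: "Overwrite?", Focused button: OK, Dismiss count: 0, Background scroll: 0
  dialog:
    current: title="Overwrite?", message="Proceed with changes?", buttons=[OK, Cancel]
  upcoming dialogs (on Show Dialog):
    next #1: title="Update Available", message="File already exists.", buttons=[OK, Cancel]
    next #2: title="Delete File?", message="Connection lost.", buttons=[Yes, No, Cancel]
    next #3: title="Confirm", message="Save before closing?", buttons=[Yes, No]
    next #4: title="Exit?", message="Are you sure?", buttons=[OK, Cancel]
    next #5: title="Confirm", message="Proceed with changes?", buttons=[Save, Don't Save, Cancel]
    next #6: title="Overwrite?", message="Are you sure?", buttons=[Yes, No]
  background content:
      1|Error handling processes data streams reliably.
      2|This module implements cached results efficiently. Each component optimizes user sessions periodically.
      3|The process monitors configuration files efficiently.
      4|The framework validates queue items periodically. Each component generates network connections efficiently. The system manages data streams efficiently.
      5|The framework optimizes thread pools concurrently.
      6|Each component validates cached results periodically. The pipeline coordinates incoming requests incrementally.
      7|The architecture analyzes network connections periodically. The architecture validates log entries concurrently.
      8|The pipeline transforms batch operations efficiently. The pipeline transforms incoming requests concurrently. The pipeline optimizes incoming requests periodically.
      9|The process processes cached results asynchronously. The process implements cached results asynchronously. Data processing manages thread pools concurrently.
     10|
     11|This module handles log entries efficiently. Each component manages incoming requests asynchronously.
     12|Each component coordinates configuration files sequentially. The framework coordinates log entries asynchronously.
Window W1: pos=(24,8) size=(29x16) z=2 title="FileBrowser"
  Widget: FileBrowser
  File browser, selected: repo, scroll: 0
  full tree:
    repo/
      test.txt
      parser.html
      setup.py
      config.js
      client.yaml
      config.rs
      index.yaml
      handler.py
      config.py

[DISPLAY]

                      ┃    config.
                      ┃    index.y
                      ┃    handler
                      ┃    config.
                      ┃           
                      ┃           
                      ┗━━━━━━━━━━━
                                  
   ┏━━━━━━━━━━━━━━━━━━━━━━┓       
   ┃ DialogModal          ┃       
   ┠──────────────────────┨       
   ┃Error handling process┃       
   ┃This module implements┃       
   ┃Th┌────────────────┐ c┃       
   ┃Th│   Overwrite?   │te┃       
   ┃Th│Proceed with cha│ze┃       
   ┃Ea│ [OK]  Cancel   │at┃       
   ┃Th└────────────────┘ly┃       
   ┃The pipeline transform┃       
   ┃The process processes ┃       
   ┗━━━━━━━━━━━━━━━━━━━━━━┛       
                                  


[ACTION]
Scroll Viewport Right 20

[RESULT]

  ┃    config.rs              ┃   
  ┃    index.yaml             ┃   
  ┃    handler.py             ┃   
  ┃    config.py              ┃   
  ┃                           ┃   
  ┃                           ┃   
  ┗━━━━━━━━━━━━━━━━━━━━━━━━━━━┛   
                                  
━━━━━━┓                           
      ┃                           
──────┨                           
rocess┃                           
ements┃                           
───┐ c┃                           
   │te┃                           
cha│ze┃                           
   │at┃                           
───┘ly┃                           
nsform┃                           
esses ┃                           
━━━━━━┛                           
                                  


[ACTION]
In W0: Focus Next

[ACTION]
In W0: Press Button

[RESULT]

  ┃    config.rs              ┃   
  ┃    index.yaml             ┃   
  ┃    handler.py             ┃   
  ┃    config.py              ┃   
  ┃                           ┃   
  ┃                           ┃   
  ┗━━━━━━━━━━━━━━━━━━━━━━━━━━━┛   
                                  
━━━━━━┓                           
      ┃                           
──────┨                           
rocess┃                           
ements┃                           
tors c┃                           
lidate┃                           
timize┃                           
alidat┃                           
 analy┃                           
nsform┃                           
esses ┃                           
━━━━━━┛                           
                                  


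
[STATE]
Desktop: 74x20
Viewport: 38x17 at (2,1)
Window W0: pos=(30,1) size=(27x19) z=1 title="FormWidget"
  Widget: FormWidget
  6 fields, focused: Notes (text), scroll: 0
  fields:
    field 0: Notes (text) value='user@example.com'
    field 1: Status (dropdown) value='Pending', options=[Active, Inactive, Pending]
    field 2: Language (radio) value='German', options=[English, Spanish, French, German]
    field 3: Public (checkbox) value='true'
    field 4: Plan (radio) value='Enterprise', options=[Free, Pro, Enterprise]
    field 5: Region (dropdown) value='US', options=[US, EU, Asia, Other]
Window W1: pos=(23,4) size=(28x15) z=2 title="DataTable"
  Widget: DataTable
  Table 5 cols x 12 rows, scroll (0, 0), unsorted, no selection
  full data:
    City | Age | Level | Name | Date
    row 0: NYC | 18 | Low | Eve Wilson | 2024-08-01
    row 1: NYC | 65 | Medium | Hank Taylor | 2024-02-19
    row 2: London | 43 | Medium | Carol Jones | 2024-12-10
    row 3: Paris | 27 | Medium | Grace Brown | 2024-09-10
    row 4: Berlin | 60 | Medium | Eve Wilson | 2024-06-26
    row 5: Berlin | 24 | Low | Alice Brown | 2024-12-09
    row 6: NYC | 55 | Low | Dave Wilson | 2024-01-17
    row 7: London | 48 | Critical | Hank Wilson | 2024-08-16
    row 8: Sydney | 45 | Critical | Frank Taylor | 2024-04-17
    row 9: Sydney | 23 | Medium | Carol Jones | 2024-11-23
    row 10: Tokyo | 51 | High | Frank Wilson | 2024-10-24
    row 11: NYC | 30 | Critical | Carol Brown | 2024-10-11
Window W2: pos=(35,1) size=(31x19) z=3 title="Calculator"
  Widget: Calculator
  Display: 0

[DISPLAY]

                            ┏━━━━┏━━━━
                            ┃ For┃ Cal
                            ┠────┠────
                     ┏━━━━━━━━━━━┃    
                     ┃ DataTable ┃┌───
                     ┠───────────┃│ 7 
                     ┃City  │Age│┃├───
                     ┃──────┼───┼┃│ 4 
                     ┃NYC   │18 │┃├───
                     ┃NYC   │65 │┃│ 1 
                     ┃London│43 │┃├───
                     ┃Paris │27 │┃│ 0 
                     ┃Berlin│60 │┃├───
                     ┃Berlin│24 │┃│ C 
                     ┃NYC   │55 │┃└───
                     ┃London│48 │┃    
                     ┃Sydney│45 │┃    


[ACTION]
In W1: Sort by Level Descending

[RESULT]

                            ┏━━━━┏━━━━
                            ┃ For┃ Cal
                            ┠────┠────
                     ┏━━━━━━━━━━━┃    
                     ┃ DataTable ┃┌───
                     ┠───────────┃│ 7 
                     ┃City  │Age│┃├───
                     ┃──────┼───┼┃│ 4 
                     ┃NYC   │65 │┃├───
                     ┃London│43 │┃│ 1 
                     ┃Paris │27 │┃├───
                     ┃Berlin│60 │┃│ 0 
                     ┃Sydney│23 │┃├───
                     ┃NYC   │18 │┃│ C 
                     ┃Berlin│24 │┃└───
                     ┃NYC   │55 │┃    
                     ┃Tokyo │51 │┃    


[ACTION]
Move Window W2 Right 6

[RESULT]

                            ┏━━━━━━━━━
                            ┃ FormWidg
                            ┠─────────
                     ┏━━━━━━━━━━━━━━━━
                     ┃ DataTable      
                     ┠────────────────
                     ┃City  │Age│Level
                     ┃──────┼───┼─────
                     ┃NYC   │65 │Mediu
                     ┃London│43 │Mediu
                     ┃Paris │27 │Mediu
                     ┃Berlin│60 │Mediu
                     ┃Sydney│23 │Mediu
                     ┃NYC   │18 │Low  
                     ┃Berlin│24 │Low  
                     ┃NYC   │55 │Low  
                     ┃Tokyo │51 │High 


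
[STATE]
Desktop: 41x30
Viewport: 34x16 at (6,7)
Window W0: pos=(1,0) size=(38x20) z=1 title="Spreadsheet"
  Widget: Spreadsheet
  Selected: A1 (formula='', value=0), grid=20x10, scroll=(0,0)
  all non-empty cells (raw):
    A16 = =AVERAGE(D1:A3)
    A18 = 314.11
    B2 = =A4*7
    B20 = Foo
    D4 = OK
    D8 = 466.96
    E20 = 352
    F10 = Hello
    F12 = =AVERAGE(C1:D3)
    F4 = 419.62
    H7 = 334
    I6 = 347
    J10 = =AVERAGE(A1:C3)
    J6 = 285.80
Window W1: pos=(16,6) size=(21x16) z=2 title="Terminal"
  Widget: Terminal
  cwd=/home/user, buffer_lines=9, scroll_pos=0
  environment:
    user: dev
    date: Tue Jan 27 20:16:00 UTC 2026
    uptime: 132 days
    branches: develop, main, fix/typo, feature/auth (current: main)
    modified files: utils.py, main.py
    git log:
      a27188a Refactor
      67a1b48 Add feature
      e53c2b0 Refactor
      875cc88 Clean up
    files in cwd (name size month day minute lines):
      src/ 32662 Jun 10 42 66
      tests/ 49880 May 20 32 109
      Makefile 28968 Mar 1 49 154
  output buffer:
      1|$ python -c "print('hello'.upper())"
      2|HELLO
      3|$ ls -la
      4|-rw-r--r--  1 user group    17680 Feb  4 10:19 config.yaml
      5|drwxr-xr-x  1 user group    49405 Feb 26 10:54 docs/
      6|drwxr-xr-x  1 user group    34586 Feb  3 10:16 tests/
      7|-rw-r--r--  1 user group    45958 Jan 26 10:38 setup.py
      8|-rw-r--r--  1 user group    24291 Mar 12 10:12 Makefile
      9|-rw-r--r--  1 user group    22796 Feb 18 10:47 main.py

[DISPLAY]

       0  ┃ Terminal          ┃0┃ 
       0  ┠───────────────────┨0┃ 
       0  ┃$ python -c "print(┃ ┃ 
       0  ┃HELLO              ┃0┃ 
       0  ┃$ ls -la           ┃0┃ 
       0  ┃-rw-r--r--  1 user ┃0┃ 
       0  ┃drwxr-xr-x  1 user ┃6┃ 
       0  ┃drwxr-xr-x  1 user ┃0┃ 
       0  ┃-rw-r--r--  1 user ┃0┃ 
       0  ┃-rw-r--r--  1 user ┃0┃ 
       0  ┃-rw-r--r--  1 user ┃0┃ 
       0  ┃$ █                ┃0┃ 
━━━━━━━━━━┃                   ┃━┛ 
          ┃                   ┃   
          ┗━━━━━━━━━━━━━━━━━━━┛   
                                  


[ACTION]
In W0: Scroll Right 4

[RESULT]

       0  ┃ Terminal          ┃0┃ 
       0  ┠───────────────────┨0┃ 
       0  ┃$ python -c "print(┃0┃ 
       0  ┃HELLO              ┃0┃ 
       0  ┃$ ls -la           ┃0┃ 
       0  ┃-rw-r--r--  1 user ┃4┃ 
       0  ┃drwxr-xr-x  1 user ┃0┃ 
       0  ┃drwxr-xr-x  1 user ┃0┃ 
       0He┃-rw-r--r--  1 user ┃0┃ 
       0  ┃-rw-r--r--  1 user ┃0┃ 
       0  ┃-rw-r--r--  1 user ┃0┃ 
       0  ┃$ █                ┃0┃ 
━━━━━━━━━━┃                   ┃━┛ 
          ┃                   ┃   
          ┗━━━━━━━━━━━━━━━━━━━┛   
                                  


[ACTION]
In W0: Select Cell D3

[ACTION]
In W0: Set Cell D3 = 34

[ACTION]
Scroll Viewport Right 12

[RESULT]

      0  ┃ Terminal          ┃0┃  
      0  ┠───────────────────┨0┃  
      0  ┃$ python -c "print(┃0┃  
      0  ┃HELLO              ┃0┃  
      0  ┃$ ls -la           ┃0┃  
      0  ┃-rw-r--r--  1 user ┃4┃  
      0  ┃drwxr-xr-x  1 user ┃0┃  
      0  ┃drwxr-xr-x  1 user ┃0┃  
      0He┃-rw-r--r--  1 user ┃0┃  
      0  ┃-rw-r--r--  1 user ┃0┃  
      0  ┃-rw-r--r--  1 user ┃0┃  
      0  ┃$ █                ┃0┃  
━━━━━━━━━┃                   ┃━┛  
         ┃                   ┃    
         ┗━━━━━━━━━━━━━━━━━━━┛    
                                  


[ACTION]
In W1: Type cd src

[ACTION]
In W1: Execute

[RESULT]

      0  ┃ Terminal          ┃0┃  
      0  ┠───────────────────┨0┃  
      0  ┃$ python -c "print(┃0┃  
      0  ┃HELLO              ┃0┃  
      0  ┃$ ls -la           ┃0┃  
      0  ┃-rw-r--r--  1 user ┃4┃  
      0  ┃drwxr-xr-x  1 user ┃0┃  
      0  ┃drwxr-xr-x  1 user ┃0┃  
      0He┃-rw-r--r--  1 user ┃0┃  
      0  ┃-rw-r--r--  1 user ┃0┃  
      0  ┃-rw-r--r--  1 user ┃0┃  
      0  ┃$ cd src           ┃0┃  
━━━━━━━━━┃                   ┃━┛  
         ┃$ █                ┃    
         ┗━━━━━━━━━━━━━━━━━━━┛    
                                  


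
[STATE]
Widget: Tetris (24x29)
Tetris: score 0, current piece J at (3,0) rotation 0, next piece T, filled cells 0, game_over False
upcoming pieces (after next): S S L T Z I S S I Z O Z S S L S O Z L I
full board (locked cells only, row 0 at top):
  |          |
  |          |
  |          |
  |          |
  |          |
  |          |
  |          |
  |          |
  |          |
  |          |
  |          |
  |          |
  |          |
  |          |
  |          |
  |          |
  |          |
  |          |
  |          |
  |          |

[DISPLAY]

   █      │Next:        
   ███    │ ▒           
          │▒▒▒          
          │             
          │             
          │             
          │Score:       
          │0            
          │             
          │             
          │             
          │             
          │             
          │             
          │             
          │             
          │             
          │             
          │             
          │             
          │             
          │             
          │             
          │             
          │             
          │             
          │             
          │             
          │             


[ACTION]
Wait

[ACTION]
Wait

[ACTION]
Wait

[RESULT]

          │Next:        
          │ ▒           
          │▒▒▒          
   █      │             
   ███    │             
          │             
          │Score:       
          │0            
          │             
          │             
          │             
          │             
          │             
          │             
          │             
          │             
          │             
          │             
          │             
          │             
          │             
          │             
          │             
          │             
          │             
          │             
          │             
          │             
          │             


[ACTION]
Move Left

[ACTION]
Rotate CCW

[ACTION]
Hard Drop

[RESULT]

    ▒     │Next:        
   ▒▒▒    │ ░░          
          │░░           
          │             
          │             
          │             
          │Score:       
          │0            
          │             
          │             
          │             
          │             
          │             
          │             
          │             
          │             
          │             
   █      │             
   █      │             
  ██      │             
          │             
          │             
          │             
          │             
          │             
          │             
          │             
          │             
          │             


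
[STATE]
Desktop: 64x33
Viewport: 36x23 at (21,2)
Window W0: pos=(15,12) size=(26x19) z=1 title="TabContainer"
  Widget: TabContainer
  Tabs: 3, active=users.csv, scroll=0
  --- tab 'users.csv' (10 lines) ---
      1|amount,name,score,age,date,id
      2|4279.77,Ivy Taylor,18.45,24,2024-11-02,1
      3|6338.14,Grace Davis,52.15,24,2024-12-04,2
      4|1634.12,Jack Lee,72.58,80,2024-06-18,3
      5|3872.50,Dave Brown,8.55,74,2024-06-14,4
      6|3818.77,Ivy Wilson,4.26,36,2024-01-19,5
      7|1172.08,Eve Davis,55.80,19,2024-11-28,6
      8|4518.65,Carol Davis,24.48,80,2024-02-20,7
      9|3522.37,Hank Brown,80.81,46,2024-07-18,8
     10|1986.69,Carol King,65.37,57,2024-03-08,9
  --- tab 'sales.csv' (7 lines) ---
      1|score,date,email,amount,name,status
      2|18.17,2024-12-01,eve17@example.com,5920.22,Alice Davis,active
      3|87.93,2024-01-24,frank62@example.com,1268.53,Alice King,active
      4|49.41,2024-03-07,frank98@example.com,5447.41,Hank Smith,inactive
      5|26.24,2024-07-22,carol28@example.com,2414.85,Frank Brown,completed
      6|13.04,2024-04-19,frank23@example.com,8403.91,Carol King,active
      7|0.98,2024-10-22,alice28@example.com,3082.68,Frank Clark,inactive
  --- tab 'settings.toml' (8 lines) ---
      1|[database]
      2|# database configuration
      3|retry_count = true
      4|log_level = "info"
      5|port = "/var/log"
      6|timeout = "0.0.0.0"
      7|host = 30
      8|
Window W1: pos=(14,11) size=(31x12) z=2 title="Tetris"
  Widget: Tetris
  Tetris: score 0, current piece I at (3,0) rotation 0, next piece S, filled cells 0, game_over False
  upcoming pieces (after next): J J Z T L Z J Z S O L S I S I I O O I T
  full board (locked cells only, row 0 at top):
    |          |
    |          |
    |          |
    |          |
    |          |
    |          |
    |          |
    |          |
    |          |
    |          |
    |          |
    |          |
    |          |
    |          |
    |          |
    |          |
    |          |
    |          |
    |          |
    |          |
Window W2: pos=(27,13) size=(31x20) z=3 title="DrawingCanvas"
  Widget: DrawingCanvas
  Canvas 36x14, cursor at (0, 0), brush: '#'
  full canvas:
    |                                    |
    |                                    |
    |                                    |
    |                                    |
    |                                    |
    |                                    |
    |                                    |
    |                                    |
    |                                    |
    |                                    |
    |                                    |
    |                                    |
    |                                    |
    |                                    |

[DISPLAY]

                                    
                                    
                                    
                                    
                                    
                                    
                                    
                                    
                                    
━━━━━━━━━━━━━━━━━━━━━━━┓            
s                      ┃            
──────┏━━━━━━━━━━━━━━━━━━━━━━━━━━━━━
    │N┃ DrawingCanvas               
    │ ┠─────────────────────────────
    │░┃+                            
    │ ┃                             
    │ ┃                             
    │ ┃                             
    │S┃                             
    │0┃                             
━━━━━━┃                             
08,Eve┃                             
65,Car┃                             


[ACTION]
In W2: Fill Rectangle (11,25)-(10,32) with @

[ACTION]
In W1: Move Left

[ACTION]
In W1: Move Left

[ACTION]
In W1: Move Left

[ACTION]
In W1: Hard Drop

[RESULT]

                                    
                                    
                                    
                                    
                                    
                                    
                                    
                                    
                                    
━━━━━━━━━━━━━━━━━━━━━━━┓            
s                      ┃            
──────┏━━━━━━━━━━━━━━━━━━━━━━━━━━━━━
    │N┃ DrawingCanvas               
    │█┠─────────────────────────────
    │█┃+                            
    │ ┃                             
    │ ┃                             
    │ ┃                             
    │S┃                             
    │0┃                             
━━━━━━┃                             
08,Eve┃                             
65,Car┃                             


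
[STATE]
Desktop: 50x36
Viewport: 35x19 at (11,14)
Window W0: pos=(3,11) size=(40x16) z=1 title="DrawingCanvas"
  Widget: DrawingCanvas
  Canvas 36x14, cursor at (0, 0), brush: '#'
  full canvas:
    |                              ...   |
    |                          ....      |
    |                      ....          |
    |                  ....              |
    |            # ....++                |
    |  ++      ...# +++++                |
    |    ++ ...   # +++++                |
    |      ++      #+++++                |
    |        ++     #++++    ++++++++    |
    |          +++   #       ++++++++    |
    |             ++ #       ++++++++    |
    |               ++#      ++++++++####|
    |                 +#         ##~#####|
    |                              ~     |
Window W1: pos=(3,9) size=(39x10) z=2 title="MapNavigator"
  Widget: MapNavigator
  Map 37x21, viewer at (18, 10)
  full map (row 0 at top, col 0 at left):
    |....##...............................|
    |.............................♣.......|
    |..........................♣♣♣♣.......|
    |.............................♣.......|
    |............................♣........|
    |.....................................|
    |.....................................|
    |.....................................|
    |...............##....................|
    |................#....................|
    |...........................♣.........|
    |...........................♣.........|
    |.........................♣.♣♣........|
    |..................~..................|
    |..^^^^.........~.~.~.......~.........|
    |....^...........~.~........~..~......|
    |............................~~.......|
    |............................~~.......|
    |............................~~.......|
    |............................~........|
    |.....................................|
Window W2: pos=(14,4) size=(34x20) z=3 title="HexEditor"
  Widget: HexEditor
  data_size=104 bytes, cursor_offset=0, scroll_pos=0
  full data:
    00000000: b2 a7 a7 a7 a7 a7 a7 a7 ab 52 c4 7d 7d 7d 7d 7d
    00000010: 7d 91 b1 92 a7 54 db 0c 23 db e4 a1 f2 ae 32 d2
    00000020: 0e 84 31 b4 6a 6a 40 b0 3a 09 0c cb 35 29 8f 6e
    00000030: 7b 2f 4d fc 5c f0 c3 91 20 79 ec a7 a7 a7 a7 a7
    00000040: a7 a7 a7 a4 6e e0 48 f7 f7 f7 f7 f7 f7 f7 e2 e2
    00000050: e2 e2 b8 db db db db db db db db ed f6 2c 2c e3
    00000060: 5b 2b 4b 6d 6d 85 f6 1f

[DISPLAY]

...┃                               
...┃                               
...┃                               
...┃                               
━━━┃                               
   ┃                               
...┃                               
+  ┃                               
 ++┃                               
   ┗━━━━━━━━━━━━━━━━━━━━━━━━━━━━━━━
      ++ #       ++++++++      ┃   
        ++#      ++++++++####  ┃   
━━━━━━━━━━━━━━━━━━━━━━━━━━━━━━━┛   
                                   
                                   
                                   
                                   
                                   
                                   


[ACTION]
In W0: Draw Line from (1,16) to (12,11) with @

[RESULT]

...┃                               
...┃                               
...┃                               
...┃                               
━━━┃                               
   ┃                               
...┃                               
+  ┃                               
 ++┃                               
   ┗━━━━━━━━━━━━━━━━━━━━━━━━━━━━━━━
     @++ #       ++++++++      ┃   
    @   ++#      ++++++++####  ┃   
━━━━━━━━━━━━━━━━━━━━━━━━━━━━━━━┛   
                                   
                                   
                                   
                                   
                                   
                                   


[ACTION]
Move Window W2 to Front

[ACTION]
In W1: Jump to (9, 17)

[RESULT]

  .┃                               
  .┃                               
  .┃                               
  .┃                               
━━━┃                               
   ┃                               
...┃                               
+  ┃                               
 ++┃                               
   ┗━━━━━━━━━━━━━━━━━━━━━━━━━━━━━━━
     @++ #       ++++++++      ┃   
    @   ++#      ++++++++####  ┃   
━━━━━━━━━━━━━━━━━━━━━━━━━━━━━━━┛   
                                   
                                   
                                   
                                   
                                   
                                   


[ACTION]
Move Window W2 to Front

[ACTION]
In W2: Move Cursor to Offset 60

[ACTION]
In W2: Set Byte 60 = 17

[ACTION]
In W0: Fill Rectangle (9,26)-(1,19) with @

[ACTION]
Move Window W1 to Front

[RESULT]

  ............................┃    
  .........@..................┃    
  ............................┃    
  ............................┃    
━━━━━━━━━━━━━━━━━━━━━━━━━━━━━━┛    
   ┃                               
...┃                               
+  ┃                               
 ++┃                               
   ┗━━━━━━━━━━━━━━━━━━━━━━━━━━━━━━━
     @++ #       ++++++++      ┃   
    @   ++#      ++++++++####  ┃   
━━━━━━━━━━━━━━━━━━━━━━━━━━━━━━━┛   
                                   
                                   
                                   
                                   
                                   
                                   


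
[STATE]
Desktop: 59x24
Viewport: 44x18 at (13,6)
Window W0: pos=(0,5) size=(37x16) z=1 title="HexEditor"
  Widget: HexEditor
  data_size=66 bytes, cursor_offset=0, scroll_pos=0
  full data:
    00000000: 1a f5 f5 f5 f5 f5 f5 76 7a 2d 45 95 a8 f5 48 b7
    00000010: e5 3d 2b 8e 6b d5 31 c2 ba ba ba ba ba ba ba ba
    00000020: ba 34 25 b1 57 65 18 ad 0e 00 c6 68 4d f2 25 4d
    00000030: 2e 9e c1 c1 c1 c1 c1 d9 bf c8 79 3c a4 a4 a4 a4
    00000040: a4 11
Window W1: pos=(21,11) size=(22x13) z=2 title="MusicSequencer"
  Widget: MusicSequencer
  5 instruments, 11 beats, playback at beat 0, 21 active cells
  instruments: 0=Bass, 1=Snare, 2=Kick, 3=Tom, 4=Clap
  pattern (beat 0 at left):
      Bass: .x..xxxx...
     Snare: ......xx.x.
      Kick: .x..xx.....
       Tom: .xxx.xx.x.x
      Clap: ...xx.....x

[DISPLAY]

                       ┃                    
───────────────────────┨                    
 f5 f5 f5 f5 f5 f5 76  ┃                    
 3d 2b 8e 6b d5 31 c2  ┃                    
 34 25 b1 57 65 18 ad  ┃                    
 9e c1 c┏━━━━━━━━━━━━━━━━━━━━┓              
 11     ┃ MusicSequencer     ┃              
        ┠────────────────────┨              
        ┃      ▼1234567890   ┃              
        ┃  Bass·█··████···   ┃              
        ┃ Snare······██·█·   ┃              
        ┃  Kick·█··██·····   ┃              
        ┃   Tom·███·██·█·█   ┃              
        ┃  Clap···██·····█   ┃              
━━━━━━━━┃                    ┃              
        ┃                    ┃              
        ┃                    ┃              
        ┗━━━━━━━━━━━━━━━━━━━━┛              


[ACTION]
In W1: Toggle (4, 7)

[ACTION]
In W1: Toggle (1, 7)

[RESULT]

                       ┃                    
───────────────────────┨                    
 f5 f5 f5 f5 f5 f5 76  ┃                    
 3d 2b 8e 6b d5 31 c2  ┃                    
 34 25 b1 57 65 18 ad  ┃                    
 9e c1 c┏━━━━━━━━━━━━━━━━━━━━┓              
 11     ┃ MusicSequencer     ┃              
        ┠────────────────────┨              
        ┃      ▼1234567890   ┃              
        ┃  Bass·█··████···   ┃              
        ┃ Snare······█··█·   ┃              
        ┃  Kick·█··██·····   ┃              
        ┃   Tom·███·██·█·█   ┃              
        ┃  Clap···██··█··█   ┃              
━━━━━━━━┃                    ┃              
        ┃                    ┃              
        ┃                    ┃              
        ┗━━━━━━━━━━━━━━━━━━━━┛              


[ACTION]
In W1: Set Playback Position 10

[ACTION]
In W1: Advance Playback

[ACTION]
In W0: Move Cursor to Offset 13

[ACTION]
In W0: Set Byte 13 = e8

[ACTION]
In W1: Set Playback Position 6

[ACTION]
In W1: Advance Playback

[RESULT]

                       ┃                    
───────────────────────┨                    
 f5 f5 f5 f5 f5 f5 76  ┃                    
 3d 2b 8e 6b d5 31 c2  ┃                    
 34 25 b1 57 65 18 ad  ┃                    
 9e c1 c┏━━━━━━━━━━━━━━━━━━━━┓              
 11     ┃ MusicSequencer     ┃              
        ┠────────────────────┨              
        ┃      0123456▼890   ┃              
        ┃  Bass·█··████···   ┃              
        ┃ Snare······█··█·   ┃              
        ┃  Kick·█··██·····   ┃              
        ┃   Tom·███·██·█·█   ┃              
        ┃  Clap···██··█··█   ┃              
━━━━━━━━┃                    ┃              
        ┃                    ┃              
        ┃                    ┃              
        ┗━━━━━━━━━━━━━━━━━━━━┛              


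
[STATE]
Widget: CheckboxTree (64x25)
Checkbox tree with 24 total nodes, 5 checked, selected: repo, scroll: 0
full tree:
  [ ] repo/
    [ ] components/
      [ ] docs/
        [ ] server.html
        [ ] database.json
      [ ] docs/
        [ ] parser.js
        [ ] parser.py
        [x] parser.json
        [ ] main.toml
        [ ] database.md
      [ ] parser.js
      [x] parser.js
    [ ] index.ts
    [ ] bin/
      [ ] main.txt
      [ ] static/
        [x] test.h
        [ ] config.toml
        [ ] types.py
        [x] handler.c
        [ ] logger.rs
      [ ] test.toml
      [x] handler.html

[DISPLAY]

>[-] repo/                                                      
   [-] components/                                              
     [ ] docs/                                                  
       [ ] server.html                                          
       [ ] database.json                                        
     [-] docs/                                                  
       [ ] parser.js                                            
       [ ] parser.py                                            
       [x] parser.json                                          
       [ ] main.toml                                            
       [ ] database.md                                          
     [ ] parser.js                                              
     [x] parser.js                                              
   [ ] index.ts                                                 
   [-] bin/                                                     
     [ ] main.txt                                               
     [-] static/                                                
       [x] test.h                                               
       [ ] config.toml                                          
       [ ] types.py                                             
       [x] handler.c                                            
       [ ] logger.rs                                            
     [ ] test.toml                                              
     [x] handler.html                                           
                                                                


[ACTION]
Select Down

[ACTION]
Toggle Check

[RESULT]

 [-] repo/                                                      
>  [x] components/                                              
     [x] docs/                                                  
       [x] server.html                                          
       [x] database.json                                        
     [x] docs/                                                  
       [x] parser.js                                            
       [x] parser.py                                            
       [x] parser.json                                          
       [x] main.toml                                            
       [x] database.md                                          
     [x] parser.js                                              
     [x] parser.js                                              
   [ ] index.ts                                                 
   [-] bin/                                                     
     [ ] main.txt                                               
     [-] static/                                                
       [x] test.h                                               
       [ ] config.toml                                          
       [ ] types.py                                             
       [x] handler.c                                            
       [ ] logger.rs                                            
     [ ] test.toml                                              
     [x] handler.html                                           
                                                                


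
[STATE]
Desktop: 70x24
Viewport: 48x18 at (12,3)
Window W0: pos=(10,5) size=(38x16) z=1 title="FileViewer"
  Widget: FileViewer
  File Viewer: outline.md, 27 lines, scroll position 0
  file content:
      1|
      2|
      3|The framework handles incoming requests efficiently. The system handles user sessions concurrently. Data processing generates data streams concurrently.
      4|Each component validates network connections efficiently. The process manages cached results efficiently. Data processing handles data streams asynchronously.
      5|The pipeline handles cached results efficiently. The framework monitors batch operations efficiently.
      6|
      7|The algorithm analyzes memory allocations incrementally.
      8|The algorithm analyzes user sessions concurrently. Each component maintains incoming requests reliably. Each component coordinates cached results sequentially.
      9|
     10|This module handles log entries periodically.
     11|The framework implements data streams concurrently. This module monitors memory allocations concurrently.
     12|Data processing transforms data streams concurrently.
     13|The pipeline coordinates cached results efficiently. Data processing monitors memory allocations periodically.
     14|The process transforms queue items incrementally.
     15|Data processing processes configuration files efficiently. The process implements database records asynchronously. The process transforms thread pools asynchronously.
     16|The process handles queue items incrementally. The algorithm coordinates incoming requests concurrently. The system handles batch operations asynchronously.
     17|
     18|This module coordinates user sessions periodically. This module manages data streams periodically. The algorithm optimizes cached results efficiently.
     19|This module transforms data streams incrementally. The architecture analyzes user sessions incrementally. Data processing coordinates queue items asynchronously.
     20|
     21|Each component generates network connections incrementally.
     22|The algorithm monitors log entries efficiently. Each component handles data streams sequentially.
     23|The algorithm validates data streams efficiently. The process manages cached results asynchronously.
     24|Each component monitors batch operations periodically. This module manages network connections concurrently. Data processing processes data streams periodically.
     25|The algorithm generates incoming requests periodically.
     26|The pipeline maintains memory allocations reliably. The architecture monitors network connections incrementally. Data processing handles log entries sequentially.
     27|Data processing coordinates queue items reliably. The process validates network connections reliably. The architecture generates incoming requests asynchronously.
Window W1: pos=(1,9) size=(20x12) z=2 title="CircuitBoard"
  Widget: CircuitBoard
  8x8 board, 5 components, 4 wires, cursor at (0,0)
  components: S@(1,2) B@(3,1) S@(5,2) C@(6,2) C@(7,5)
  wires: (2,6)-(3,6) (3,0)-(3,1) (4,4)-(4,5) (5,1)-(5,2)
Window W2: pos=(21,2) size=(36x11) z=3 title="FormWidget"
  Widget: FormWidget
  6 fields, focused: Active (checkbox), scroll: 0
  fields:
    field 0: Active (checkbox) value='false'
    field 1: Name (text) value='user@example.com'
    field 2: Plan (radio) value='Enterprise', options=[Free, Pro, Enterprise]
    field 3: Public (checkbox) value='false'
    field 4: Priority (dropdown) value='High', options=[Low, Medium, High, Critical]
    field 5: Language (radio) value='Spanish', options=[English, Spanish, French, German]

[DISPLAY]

         ┃ FormWidget                       ┃   
         ┠──────────────────────────────────┨   
━━━━━━━━━┃> Active:     [ ]                 ┃   
FileViewe┃  Name:       [user@example.com  ]┃   
─────────┃  Plan:       ( ) Free  ( ) Pro  (┃   
         ┃  Public:     [ ]                 ┃   
━━━━━━━━┓┃  Priority:   [High             ▼]┃   
ard     ┃┃  Language:   ( ) English  (●) Spa┃   
────────┨┃                                  ┃   
 4 5 6 7┃┗━━━━━━━━━━━━━━━━━━━━━━━━━━━━━━━━━━┛   
        ┃                         ░┃            
        ┃thm analyzes memory alloc░┃            
  S     ┃thm analyzes user session░┃            
        ┃                         ░┃            
        ┃e handles log entries per░┃            
        ┃ork implements data strea░┃            
        ┃ssing transforms data str▼┃            
━━━━━━━━┛━━━━━━━━━━━━━━━━━━━━━━━━━━┛            


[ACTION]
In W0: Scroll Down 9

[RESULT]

         ┃ FormWidget                       ┃   
         ┠──────────────────────────────────┨   
━━━━━━━━━┃> Active:     [ ]                 ┃   
FileViewe┃  Name:       [user@example.com  ]┃   
─────────┃  Plan:       ( ) Free  ( ) Pro  (┃   
his modul┃  Public:     [ ]                 ┃   
━━━━━━━━┓┃  Priority:   [High             ▼]┃   
ard     ┃┃  Language:   ( ) English  (●) Spa┃   
────────┨┃                                  ┃   
 4 5 6 7┃┗━━━━━━━━━━━━━━━━━━━━━━━━━━━━━━━━━━┛   
        ┃ssing processes configura░┃            
        ┃s handles queue items inc░┃            
  S     ┃                         █┃            
        ┃e coordinates user sessio░┃            
        ┃e transforms data streams░┃            
        ┃                         ░┃            
        ┃nent generates network co▼┃            
━━━━━━━━┛━━━━━━━━━━━━━━━━━━━━━━━━━━┛            


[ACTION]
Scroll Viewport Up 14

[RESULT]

                                                
                                                
         ┏━━━━━━━━━━━━━━━━━━━━━━━━━━━━━━━━━━┓   
         ┃ FormWidget                       ┃   
         ┠──────────────────────────────────┨   
━━━━━━━━━┃> Active:     [ ]                 ┃   
FileViewe┃  Name:       [user@example.com  ]┃   
─────────┃  Plan:       ( ) Free  ( ) Pro  (┃   
his modul┃  Public:     [ ]                 ┃   
━━━━━━━━┓┃  Priority:   [High             ▼]┃   
ard     ┃┃  Language:   ( ) English  (●) Spa┃   
────────┨┃                                  ┃   
 4 5 6 7┃┗━━━━━━━━━━━━━━━━━━━━━━━━━━━━━━━━━━┛   
        ┃ssing processes configura░┃            
        ┃s handles queue items inc░┃            
  S     ┃                         █┃            
        ┃e coordinates user sessio░┃            
        ┃e transforms data streams░┃            


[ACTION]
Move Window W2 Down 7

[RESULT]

                                                
                                                
                                                
                                                
                                                
━━━━━━━━━━━━━━━━━━━━━━━━━━━━━━━━━━━┓            
FileViewer                         ┃            
───────────────────────────────────┨            
his module handles log entries per▲┃            
━━━━━━━━┓┏━━━━━━━━━━━━━━━━━━━━━━━━━━━━━━━━━━┓   
ard     ┃┃ FormWidget                       ┃   
────────┨┠──────────────────────────────────┨   
 4 5 6 7┃┃> Active:     [ ]                 ┃   
        ┃┃  Name:       [user@example.com  ]┃   
        ┃┃  Plan:       ( ) Free  ( ) Pro  (┃   
  S     ┃┃  Public:     [ ]                 ┃   
        ┃┃  Priority:   [High             ▼]┃   
        ┃┃  Language:   ( ) English  (●) Spa┃   
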